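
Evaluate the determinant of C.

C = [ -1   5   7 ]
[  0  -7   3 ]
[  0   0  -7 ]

det(C) = -49

C is upper triangular, so det(C) is the product of the diagonal entries:
det = (-1) · (-7) · (-7) = -49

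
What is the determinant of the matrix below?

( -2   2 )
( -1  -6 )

14

det = (-2)·(-6) − 2·(-1) = 12 − (-2) = 14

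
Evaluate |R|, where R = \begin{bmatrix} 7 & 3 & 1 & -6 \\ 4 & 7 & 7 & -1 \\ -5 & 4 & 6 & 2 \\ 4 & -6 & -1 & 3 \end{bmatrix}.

|R| = 1197

Expand along row 1:
  + (7) · M_11   where M_11 = det([7 7 -1; 4 6 2; -6 -1 3]) = -60
  − (3) · M_12   where M_12 = det([4 7 -1; -5 6 2; 4 -1 3]) = 260
  + (1) · M_13   where M_13 = det([4 7 -1; -5 4 2; 4 -6 3]) = 243
  − (-6) · M_14   where M_14 = det([4 7 7; -5 4 6; 4 -6 -1]) = 359
det = (+1)·(7)·(-60) + (-1)·(3)·(260) + (+1)·(1)·(243) + (-1)·(-6)·(359) = 1197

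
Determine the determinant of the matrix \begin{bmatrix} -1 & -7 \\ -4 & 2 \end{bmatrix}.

-30

det = (-1)·2 − (-7)·(-4) = -2 − 28 = -30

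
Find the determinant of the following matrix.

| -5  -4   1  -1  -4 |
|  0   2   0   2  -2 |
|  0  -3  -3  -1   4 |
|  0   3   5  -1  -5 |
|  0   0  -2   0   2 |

The determinant is -40.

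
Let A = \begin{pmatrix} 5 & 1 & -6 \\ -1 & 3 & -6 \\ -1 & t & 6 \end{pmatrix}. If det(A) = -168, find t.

-7

Expanding along the column containing t, det(A) is linear in t: det(A) = (36)·t + (84).
Set (36)·t + (84) = -168  ⇒  (36)·t = -252  ⇒  t = -7.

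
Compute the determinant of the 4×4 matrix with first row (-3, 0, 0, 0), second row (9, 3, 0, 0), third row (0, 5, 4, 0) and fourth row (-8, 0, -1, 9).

-324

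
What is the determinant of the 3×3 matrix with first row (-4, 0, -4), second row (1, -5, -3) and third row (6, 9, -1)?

-284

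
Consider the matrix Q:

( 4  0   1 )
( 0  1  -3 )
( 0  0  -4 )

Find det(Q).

The determinant is -16.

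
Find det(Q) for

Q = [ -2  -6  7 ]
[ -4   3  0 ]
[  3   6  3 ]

Expand along row 2:
  − (-4) · |-6 7; 6 3| = −(-4)·(-18 − 42) = -240
  + 3 · |-2 7; 3 3| = 3·(-6 − 21) = -81
Sum: (-240) + (-81) = -321

-321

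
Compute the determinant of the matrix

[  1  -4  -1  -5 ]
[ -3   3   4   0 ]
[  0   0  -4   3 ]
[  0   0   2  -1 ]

The matrix is block upper-triangular with a 2×2 block and a 2×2 block on the diagonal, so its determinant equals the product of the determinants of the diagonal blocks.
det of the 2×2 block = -9
det of the 2×2 block = -2
det = (-9)·(-2) = 18

18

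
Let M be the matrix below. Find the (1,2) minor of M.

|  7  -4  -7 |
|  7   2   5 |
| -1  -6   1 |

Delete row 1 and column 2; the remaining 2×2 submatrix is [7 5; -1 1].
Its determinant is 7·1 − 5·(-1) = 12.

The minor is 12.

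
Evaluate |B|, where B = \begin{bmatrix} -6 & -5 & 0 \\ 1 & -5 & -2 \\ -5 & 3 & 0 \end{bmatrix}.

|B| = -86

Expand along column 3:
  − (-2) · |-6 -5; -5 3| = −(-2)·(-18 − 25) = -86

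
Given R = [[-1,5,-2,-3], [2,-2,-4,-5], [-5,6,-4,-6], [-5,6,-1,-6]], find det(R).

The determinant is -411.

Expand along row 1:
  + (-1) · M_11   where M_11 = det([-2 -4 -5; 6 -4 -6; 6 -1 -6]) = -126
  − (5) · M_12   where M_12 = det([2 -4 -5; -5 -4 -6; -5 -1 -6]) = 111
  + (-2) · M_13   where M_13 = det([2 -2 -5; -5 6 -6; -5 6 -6]) = 0
  − (-3) · M_14   where M_14 = det([2 -2 -4; -5 6 -4; -5 6 -1]) = 6
det = (+1)·(-1)·(-126) + (-1)·(5)·(111) + (+1)·(-2)·(0) + (-1)·(-3)·(6) = -411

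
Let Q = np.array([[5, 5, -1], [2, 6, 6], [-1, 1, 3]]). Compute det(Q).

-8

Expand along column 1:
  + 5 · |6 6; 1 3| = 5·(18 − 6) = 60
  − 2 · |5 -1; 1 3| = −2·(15 − (-1)) = -32
  + (-1) · |5 -1; 6 6| = (-1)·(30 − (-6)) = -36
Sum: (60) + (-32) + (-36) = -8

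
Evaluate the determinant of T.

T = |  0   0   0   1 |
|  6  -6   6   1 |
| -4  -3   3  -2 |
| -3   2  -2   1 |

Expand along row 1 (it has 3 zeros):
  − (1) · M_14   where M_14 = det([6 -6 6; -4 -3 3; -3 2 -2]) = 0
det = (-1)·(1)·(0) = 0

The determinant is 0.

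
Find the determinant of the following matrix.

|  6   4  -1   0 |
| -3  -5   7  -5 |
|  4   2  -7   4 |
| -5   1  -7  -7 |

-1848

Expand along row 1 (it has 1 zero):
  + (6) · M_11   where M_11 = det([-5 7 -5; 2 -7 4; 1 -7 -7]) = -224
  − (4) · M_12   where M_12 = det([-3 7 -5; 4 -7 4; -5 -7 -7]) = 140
  + (-1) · M_13   where M_13 = det([-3 -5 -5; 4 2 4; -5 1 -7]) = -56
det = (+1)·(6)·(-224) + (-1)·(4)·(140) + (+1)·(-1)·(-56) = -1848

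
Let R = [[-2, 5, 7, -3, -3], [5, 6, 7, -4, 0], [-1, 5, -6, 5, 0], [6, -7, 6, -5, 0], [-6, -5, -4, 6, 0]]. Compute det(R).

|R| = 4935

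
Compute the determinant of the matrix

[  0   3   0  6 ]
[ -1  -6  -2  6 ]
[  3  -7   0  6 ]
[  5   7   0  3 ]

798

Expand along column 3 (it has 3 zeros):
  − (-2) · M_23   where M_23 = det([0 3 6; 3 -7 6; 5 7 3]) = 399
det = (-1)·(-2)·(399) = 798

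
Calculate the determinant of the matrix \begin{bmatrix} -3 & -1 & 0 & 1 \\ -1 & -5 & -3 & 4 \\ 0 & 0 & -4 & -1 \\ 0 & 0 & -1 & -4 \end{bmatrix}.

The matrix is block upper-triangular with a 2×2 block and a 2×2 block on the diagonal, so its determinant equals the product of the determinants of the diagonal blocks.
det of the 2×2 block = 14
det of the 2×2 block = 15
det = (14)·(15) = 210

210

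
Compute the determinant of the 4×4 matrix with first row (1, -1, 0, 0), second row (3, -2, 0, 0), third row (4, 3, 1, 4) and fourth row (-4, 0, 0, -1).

The determinant is -1.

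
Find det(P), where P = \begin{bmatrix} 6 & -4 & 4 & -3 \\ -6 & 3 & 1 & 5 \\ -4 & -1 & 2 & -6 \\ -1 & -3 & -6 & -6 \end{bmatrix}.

det(P) = 1043

Expand along row 1:
  + (6) · M_11   where M_11 = det([3 1 5; -1 2 -6; -3 -6 -6]) = -72
  − (-4) · M_12   where M_12 = det([-6 1 5; -4 2 -6; -1 -6 -6]) = 400
  + (4) · M_13   where M_13 = det([-6 3 5; -4 -1 -6; -1 -3 -6]) = 73
  − (-3) · M_14   where M_14 = det([-6 3 1; -4 -1 2; -1 -3 -6]) = -139
det = (+1)·(6)·(-72) + (-1)·(-4)·(400) + (+1)·(4)·(73) + (-1)·(-3)·(-139) = 1043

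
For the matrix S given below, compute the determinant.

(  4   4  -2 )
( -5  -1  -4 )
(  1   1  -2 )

Expand along row 1:
  + 4 · |-1 -4; 1 -2| = 4·(2 − (-4)) = 24
  − 4 · |-5 -4; 1 -2| = −4·(10 − (-4)) = -56
  + (-2) · |-5 -1; 1 1| = (-2)·(-5 − (-1)) = 8
Sum: (24) + (-56) + (8) = -24

det(S) = -24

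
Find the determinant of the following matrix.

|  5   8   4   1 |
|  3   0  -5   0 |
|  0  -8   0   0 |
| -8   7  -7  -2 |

104

Expand along row 3 (it has 3 zeros):
  − (-8) · M_32   where M_32 = det([5 4 1; 3 -5 0; -8 -7 -2]) = 13
det = (-1)·(-8)·(13) = 104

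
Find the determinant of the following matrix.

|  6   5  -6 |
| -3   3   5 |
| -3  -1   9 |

The determinant is 180.

Expand along row 1:
  + 6 · |3 5; -1 9| = 6·(27 − (-5)) = 192
  − 5 · |-3 5; -3 9| = −5·(-27 − (-15)) = 60
  + (-6) · |-3 3; -3 -1| = (-6)·(3 − (-9)) = -72
Sum: (192) + (60) + (-72) = 180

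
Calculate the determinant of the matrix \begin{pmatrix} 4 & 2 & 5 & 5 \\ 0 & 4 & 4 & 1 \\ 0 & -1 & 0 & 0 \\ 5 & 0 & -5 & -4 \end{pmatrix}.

Expand along row 3 (it has 3 zeros):
  − (-1) · M_32   where M_32 = det([4 5 5; 0 4 1; 5 -5 -4]) = -119
det = (-1)·(-1)·(-119) = -119

-119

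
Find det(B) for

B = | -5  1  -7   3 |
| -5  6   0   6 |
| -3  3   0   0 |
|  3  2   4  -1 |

Expand along row 3 (it has 2 zeros):
  + (-3) · M_31   where M_31 = det([1 -7 3; 6 0 6; 2 4 -1]) = -78
  − (3) · M_32   where M_32 = det([-5 -7 3; -5 0 6; 3 4 -1]) = -31
det = (+1)·(-3)·(-78) + (-1)·(3)·(-31) = 327

|B| = 327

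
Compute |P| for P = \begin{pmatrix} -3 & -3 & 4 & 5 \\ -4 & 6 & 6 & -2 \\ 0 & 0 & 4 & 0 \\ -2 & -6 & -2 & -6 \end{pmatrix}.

Expand along row 3 (it has 3 zeros):
  + (4) · M_33   where M_33 = det([-3 -3 5; -4 6 -2; -2 -6 -6]) = 384
det = (+1)·(4)·(384) = 1536

1536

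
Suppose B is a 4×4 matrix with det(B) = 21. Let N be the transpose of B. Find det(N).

|N| = 21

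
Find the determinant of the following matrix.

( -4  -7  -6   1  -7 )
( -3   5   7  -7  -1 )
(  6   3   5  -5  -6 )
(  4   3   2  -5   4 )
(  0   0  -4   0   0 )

-13408

Expand along row 5 (it has 4 zeros):
  + (-4) · M_53   where M_53 = det([-4 -7 1 -7; -3 5 -7 -1; 6 3 -5 -6; 4 3 -5 4]) = 3352
det = (+1)·(-4)·(3352) = -13408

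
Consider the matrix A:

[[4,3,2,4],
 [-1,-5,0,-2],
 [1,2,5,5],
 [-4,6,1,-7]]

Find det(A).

Expand along row 2 (it has 1 zero):
  − (-1) · M_21   where M_21 = det([3 2 4; 2 5 5; 6 1 -7]) = -144
  + (-5) · M_22   where M_22 = det([4 2 4; 1 5 5; -4 1 -7]) = -102
  + (-2) · M_24   where M_24 = det([4 3 2; 1 2 5; -4 6 1]) = -147
det = (-1)·(-1)·(-144) + (+1)·(-5)·(-102) + (+1)·(-2)·(-147) = 660

det(A) = 660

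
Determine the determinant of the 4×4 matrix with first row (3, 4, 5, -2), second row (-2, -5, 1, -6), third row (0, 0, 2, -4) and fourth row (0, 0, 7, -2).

-168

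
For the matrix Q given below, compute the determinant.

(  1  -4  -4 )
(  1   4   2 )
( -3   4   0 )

det(Q) = -48

Expand along row 3:
  + (-3) · |-4 -4; 4 2| = (-3)·(-8 − (-16)) = -24
  − 4 · |1 -4; 1 2| = −4·(2 − (-4)) = -24
Sum: (-24) + (-24) = -48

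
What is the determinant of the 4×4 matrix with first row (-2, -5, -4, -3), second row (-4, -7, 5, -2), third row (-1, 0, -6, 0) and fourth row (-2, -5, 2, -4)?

Expand along row 3 (it has 2 zeros):
  + (-1) · M_31   where M_31 = det([-5 -4 -3; -7 5 -2; -5 2 -4]) = 119
  + (-6) · M_33   where M_33 = det([-2 -5 -3; -4 -7 -2; -2 -5 -4]) = 6
det = (+1)·(-1)·(119) + (+1)·(-6)·(6) = -155

-155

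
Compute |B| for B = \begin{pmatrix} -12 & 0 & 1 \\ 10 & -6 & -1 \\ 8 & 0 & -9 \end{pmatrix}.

Expand along column 2:
  + (-6) · |-12 1; 8 -9| = (-6)·(108 − 8) = -600

-600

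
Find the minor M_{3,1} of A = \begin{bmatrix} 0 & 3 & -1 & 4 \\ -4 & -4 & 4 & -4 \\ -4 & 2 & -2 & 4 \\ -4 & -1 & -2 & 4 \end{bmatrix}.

Delete row 3 and column 1; the remaining 3×3 submatrix is [3 -1 4; -4 4 -4; -1 -2 4].
Its determinant is 52.

The minor is 52.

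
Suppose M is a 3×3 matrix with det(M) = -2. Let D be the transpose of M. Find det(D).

-2

det(Mᵀ) = det(M).
det(D) = (1)·(-2) = -2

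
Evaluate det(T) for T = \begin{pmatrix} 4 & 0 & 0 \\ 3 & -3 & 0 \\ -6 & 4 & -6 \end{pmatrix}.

T is lower triangular, so det(T) is the product of the diagonal entries:
det = (4) · (-3) · (-6) = 72

det(T) = 72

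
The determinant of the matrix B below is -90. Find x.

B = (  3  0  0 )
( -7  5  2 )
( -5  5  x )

Expanding along the row containing x, det(B) is linear in x: det(B) = (15)·x + (-30).
Set (15)·x + (-30) = -90  ⇒  (15)·x = -60  ⇒  x = -4.

-4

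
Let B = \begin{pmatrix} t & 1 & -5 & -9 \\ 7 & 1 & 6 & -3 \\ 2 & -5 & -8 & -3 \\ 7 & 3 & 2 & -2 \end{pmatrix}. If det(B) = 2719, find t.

0

Expanding along the column containing t, det(B) is linear in t: det(B) = (-134)·t + (2719).
Set (-134)·t + (2719) = 2719  ⇒  (-134)·t = 0  ⇒  t = 0.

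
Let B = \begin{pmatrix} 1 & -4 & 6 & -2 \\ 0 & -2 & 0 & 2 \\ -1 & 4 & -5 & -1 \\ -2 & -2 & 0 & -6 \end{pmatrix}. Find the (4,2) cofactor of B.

Delete row 4 and column 2; the remaining 3×3 submatrix is [1 6 -2; 0 0 2; -1 -5 -1].
Its determinant is -2.
The cofactor carries sign (−1)^(4+2) = +1, so C_{4,2} = +(-2) = -2.

-2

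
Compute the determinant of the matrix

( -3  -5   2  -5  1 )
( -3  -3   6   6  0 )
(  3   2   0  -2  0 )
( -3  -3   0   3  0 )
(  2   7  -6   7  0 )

-306

Expand along column 5 (it has 4 zeros):
  + (1) · M_15   where M_15 = det([-3 -3 6 6; 3 2 0 -2; -3 -3 0 3; 2 7 -6 7]) = -306
det = (+1)·(1)·(-306) = -306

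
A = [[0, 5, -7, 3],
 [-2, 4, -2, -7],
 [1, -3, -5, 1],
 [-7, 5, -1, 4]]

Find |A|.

Expand along row 1 (it has 1 zero):
  − (5) · M_12   where M_12 = det([-2 -2 -7; 1 -5 1; -7 -1 4]) = 312
  + (-7) · M_13   where M_13 = det([-2 4 -7; 1 -3 1; -7 5 4]) = 102
  − (3) · M_14   where M_14 = det([-2 4 -2; 1 -3 -5; -7 5 -1]) = 120
det = (-1)·(5)·(312) + (+1)·(-7)·(102) + (-1)·(3)·(120) = -2634

The determinant is -2634.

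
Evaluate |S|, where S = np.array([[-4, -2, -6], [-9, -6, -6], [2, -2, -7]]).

-150

Expand along row 1:
  + (-4) · |-6 -6; -2 -7| = (-4)·(42 − 12) = -120
  − (-2) · |-9 -6; 2 -7| = −(-2)·(63 − (-12)) = 150
  + (-6) · |-9 -6; 2 -2| = (-6)·(18 − (-12)) = -180
Sum: (-120) + (150) + (-180) = -150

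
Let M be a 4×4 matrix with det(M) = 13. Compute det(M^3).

2197

det(M^3) = (det M)^3 = (13)^3 = 2197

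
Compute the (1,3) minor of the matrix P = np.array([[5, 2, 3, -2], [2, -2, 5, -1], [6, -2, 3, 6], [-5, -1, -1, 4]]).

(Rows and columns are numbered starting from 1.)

Delete row 1 and column 3; the remaining 3×3 submatrix is [2 -2 -1; 6 -2 6; -5 -1 4].
Its determinant is 120.

120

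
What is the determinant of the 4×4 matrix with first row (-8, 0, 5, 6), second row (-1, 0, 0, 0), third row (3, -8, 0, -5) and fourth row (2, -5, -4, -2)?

The determinant is 237.

Expand along row 2 (it has 3 zeros):
  − (-1) · M_21   where M_21 = det([0 5 6; -8 0 -5; -5 -4 -2]) = 237
det = (-1)·(-1)·(237) = 237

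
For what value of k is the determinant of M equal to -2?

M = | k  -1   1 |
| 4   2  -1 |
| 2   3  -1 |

k = -8

Expanding along the column containing k, det(M) is linear in k: det(M) = (1)·k + (6).
Set (1)·k + (6) = -2  ⇒  (1)·k = -8  ⇒  k = -8.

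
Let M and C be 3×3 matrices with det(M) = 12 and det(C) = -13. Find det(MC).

-156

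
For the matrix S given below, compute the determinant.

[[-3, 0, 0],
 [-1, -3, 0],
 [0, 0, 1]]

|S| = 9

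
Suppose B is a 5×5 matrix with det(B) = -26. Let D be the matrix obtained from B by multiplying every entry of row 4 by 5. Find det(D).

Scaling one row by 5 multiplies the determinant by 5.
det(D) = (5)·(-26) = -130

-130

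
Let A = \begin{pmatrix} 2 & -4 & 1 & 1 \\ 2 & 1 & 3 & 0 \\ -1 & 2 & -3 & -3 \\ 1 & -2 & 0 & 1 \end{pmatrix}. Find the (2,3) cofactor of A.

Delete row 2 and column 3; the remaining 3×3 submatrix is [2 -4 1; -1 2 -3; 1 -2 1].
Its determinant is 0.
The cofactor carries sign (−1)^(2+3) = −1, so C_{2,3} = −(0) = 0.

0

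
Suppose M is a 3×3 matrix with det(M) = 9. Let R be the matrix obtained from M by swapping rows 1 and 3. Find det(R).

Swapping two rows multiplies the determinant by −1.
det(R) = (-1)·(9) = -9

|R| = -9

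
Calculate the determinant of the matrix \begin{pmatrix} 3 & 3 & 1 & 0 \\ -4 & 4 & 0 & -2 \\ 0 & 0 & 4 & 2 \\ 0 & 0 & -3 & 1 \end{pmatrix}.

240

The matrix is block upper-triangular with a 2×2 block and a 2×2 block on the diagonal, so its determinant equals the product of the determinants of the diagonal blocks.
det of the 2×2 block = 24
det of the 2×2 block = 10
det = (24)·(10) = 240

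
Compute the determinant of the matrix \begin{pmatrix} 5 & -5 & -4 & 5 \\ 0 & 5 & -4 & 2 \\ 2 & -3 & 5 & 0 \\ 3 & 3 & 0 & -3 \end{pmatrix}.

The determinant is -930.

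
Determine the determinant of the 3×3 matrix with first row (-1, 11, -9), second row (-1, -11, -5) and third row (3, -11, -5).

Expand along column 1:
  + (-1) · |-11 -5; -11 -5| = (-1)·(55 − 55) = 0
  − (-1) · |11 -9; -11 -5| = −(-1)·(-55 − 99) = -154
  + 3 · |11 -9; -11 -5| = 3·(-55 − 99) = -462
Sum: (0) + (-154) + (-462) = -616

The determinant is -616.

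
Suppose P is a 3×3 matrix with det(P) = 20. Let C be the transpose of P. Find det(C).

det(Pᵀ) = det(P).
det(C) = (1)·(20) = 20

20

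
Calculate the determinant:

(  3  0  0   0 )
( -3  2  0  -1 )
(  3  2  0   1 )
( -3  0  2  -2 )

-24

Expand along row 1 (it has 3 zeros):
  + (3) · M_11   where M_11 = det([2 0 -1; 2 0 1; 0 2 -2]) = -8
det = (+1)·(3)·(-8) = -24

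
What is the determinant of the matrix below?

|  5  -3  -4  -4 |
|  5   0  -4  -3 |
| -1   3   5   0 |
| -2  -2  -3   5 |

Expand along row 2 (it has 1 zero):
  − (5) · M_21   where M_21 = det([-3 -4 -4; 3 5 0; -2 -3 5]) = -19
  − (-4) · M_23   where M_23 = det([5 -3 -4; -1 3 0; -2 -2 5]) = 28
  + (-3) · M_24   where M_24 = det([5 -3 -4; -1 3 5; -2 -2 -3]) = 12
det = (-1)·(5)·(-19) + (-1)·(-4)·(28) + (+1)·(-3)·(12) = 171

171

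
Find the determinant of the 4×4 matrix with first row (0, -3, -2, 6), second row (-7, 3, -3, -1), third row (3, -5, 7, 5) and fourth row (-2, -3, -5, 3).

856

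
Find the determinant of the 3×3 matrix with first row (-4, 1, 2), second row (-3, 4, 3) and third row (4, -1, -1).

Expand along row 1:
  + (-4) · |4 3; -1 -1| = (-4)·(-4 − (-3)) = 4
  − 1 · |-3 3; 4 -1| = −1·(3 − 12) = 9
  + 2 · |-3 4; 4 -1| = 2·(3 − 16) = -26
Sum: (4) + (9) + (-26) = -13

-13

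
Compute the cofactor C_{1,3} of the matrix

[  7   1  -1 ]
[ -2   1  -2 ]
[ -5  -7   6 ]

19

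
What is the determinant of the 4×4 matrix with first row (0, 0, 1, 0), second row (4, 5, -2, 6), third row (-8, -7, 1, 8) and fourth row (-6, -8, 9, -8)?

Expand along row 1 (it has 3 zeros):
  + (1) · M_13   where M_13 = det([4 5 6; -8 -7 8; -6 -8 -8]) = 52
det = (+1)·(1)·(52) = 52

The determinant is 52.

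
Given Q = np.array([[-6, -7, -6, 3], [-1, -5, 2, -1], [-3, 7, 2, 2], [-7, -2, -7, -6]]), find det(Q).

Expand along row 1:
  + (-6) · M_11   where M_11 = det([-5 2 -1; 7 2 2; -2 -7 -6]) = 111
  − (-7) · M_12   where M_12 = det([-1 2 -1; -3 2 2; -7 -7 -6]) = -101
  + (-6) · M_13   where M_13 = det([-1 -5 -1; -3 7 2; -7 -2 -6]) = 143
  − (3) · M_14   where M_14 = det([-1 -5 2; -3 7 2; -7 -2 -7]) = 330
det = (+1)·(-6)·(111) + (-1)·(-7)·(-101) + (+1)·(-6)·(143) + (-1)·(3)·(330) = -3221

The determinant is -3221.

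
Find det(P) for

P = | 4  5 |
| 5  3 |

det(P) = 4·3 − 5·5 = 12 − 25 = -13

-13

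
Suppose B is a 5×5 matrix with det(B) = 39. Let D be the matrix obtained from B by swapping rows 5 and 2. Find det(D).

Swapping two rows multiplies the determinant by −1.
det(D) = (-1)·(39) = -39

det(D) = -39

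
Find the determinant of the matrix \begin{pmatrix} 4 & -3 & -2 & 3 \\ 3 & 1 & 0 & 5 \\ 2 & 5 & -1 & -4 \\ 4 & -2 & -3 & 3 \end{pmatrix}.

Expand along row 2 (it has 1 zero):
  − (3) · M_21   where M_21 = det([-3 -2 3; 5 -1 -4; -2 -3 3]) = 8
  + (1) · M_22   where M_22 = det([4 -2 3; 2 -1 -4; 4 -3 3]) = -22
  + (5) · M_24   where M_24 = det([4 -3 -2; 2 5 -1; 4 -2 -3]) = -26
det = (-1)·(3)·(8) + (+1)·(1)·(-22) + (+1)·(5)·(-26) = -176

-176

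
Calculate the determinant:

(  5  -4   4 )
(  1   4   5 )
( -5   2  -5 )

18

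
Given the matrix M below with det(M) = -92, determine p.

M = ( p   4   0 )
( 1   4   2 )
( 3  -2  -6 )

p = 7

Expanding along the column containing p, det(M) is linear in p: det(M) = (-20)·p + (48).
Set (-20)·p + (48) = -92  ⇒  (-20)·p = -140  ⇒  p = 7.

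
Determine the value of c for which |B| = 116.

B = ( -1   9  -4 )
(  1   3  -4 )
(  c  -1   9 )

-9

Expanding along the column containing c, det(B) is linear in c: det(B) = (-24)·c + (-100).
Set (-24)·c + (-100) = 116  ⇒  (-24)·c = 216  ⇒  c = -9.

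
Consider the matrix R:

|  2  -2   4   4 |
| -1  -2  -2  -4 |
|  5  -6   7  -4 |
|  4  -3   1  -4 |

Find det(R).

|R| = 332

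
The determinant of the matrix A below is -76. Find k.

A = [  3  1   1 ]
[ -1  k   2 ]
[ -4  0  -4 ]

Expanding along the column containing k, det(A) is linear in k: det(A) = (-8)·k + (-12).
Set (-8)·k + (-12) = -76  ⇒  (-8)·k = -64  ⇒  k = 8.

k = 8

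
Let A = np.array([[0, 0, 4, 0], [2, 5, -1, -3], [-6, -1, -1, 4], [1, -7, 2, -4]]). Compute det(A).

|A| = -660

Expand along row 1 (it has 3 zeros):
  + (4) · M_13   where M_13 = det([2 5 -3; -6 -1 4; 1 -7 -4]) = -165
det = (+1)·(4)·(-165) = -660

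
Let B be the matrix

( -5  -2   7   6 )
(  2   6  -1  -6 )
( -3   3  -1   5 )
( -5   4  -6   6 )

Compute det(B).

|B| = -970

Expand along row 1:
  + (-5) · M_11   where M_11 = det([6 -1 -6; 3 -1 5; 4 -6 6]) = 226
  − (-2) · M_12   where M_12 = det([2 -1 -6; -3 -1 5; -5 -6 6]) = -23
  + (7) · M_13   where M_13 = det([2 6 -6; -3 3 5; -5 4 6]) = -64
  − (6) · M_14   where M_14 = det([2 6 -1; -3 3 -1; -5 4 -6]) = -109
det = (+1)·(-5)·(226) + (-1)·(-2)·(-23) + (+1)·(7)·(-64) + (-1)·(6)·(-109) = -970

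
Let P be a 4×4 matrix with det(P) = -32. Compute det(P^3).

det(P^3) = (det P)^3 = (-32)^3 = -32768

-32768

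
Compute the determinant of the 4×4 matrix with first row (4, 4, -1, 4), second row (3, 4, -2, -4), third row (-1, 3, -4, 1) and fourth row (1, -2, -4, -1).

The determinant is 831.

Expand along row 1:
  + (4) · M_11   where M_11 = det([4 -2 -4; 3 -4 1; -2 -4 -1]) = 110
  − (4) · M_12   where M_12 = det([3 -2 -4; -1 -4 1; 1 -4 -1]) = -8
  + (-1) · M_13   where M_13 = det([3 4 -4; -1 3 1; 1 -2 -1]) = 1
  − (4) · M_14   where M_14 = det([3 4 -2; -1 3 -4; 1 -2 -4]) = -90
det = (+1)·(4)·(110) + (-1)·(4)·(-8) + (+1)·(-1)·(1) + (-1)·(4)·(-90) = 831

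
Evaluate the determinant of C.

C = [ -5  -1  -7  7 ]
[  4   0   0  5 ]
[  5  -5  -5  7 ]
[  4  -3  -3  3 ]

det(C) = -294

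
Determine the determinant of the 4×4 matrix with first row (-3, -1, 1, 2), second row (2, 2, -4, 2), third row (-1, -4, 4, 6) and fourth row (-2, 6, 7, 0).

Expand along row 4 (it has 1 zero):
  − (-2) · M_41   where M_41 = det([-1 1 2; 2 -4 2; -4 4 6]) = -4
  + (6) · M_42   where M_42 = det([-3 1 2; 2 -4 2; -1 4 6]) = 90
  − (7) · M_43   where M_43 = det([-3 -1 2; 2 2 2; -1 -4 6]) = -58
det = (-1)·(-2)·(-4) + (+1)·(6)·(90) + (-1)·(7)·(-58) = 938

The determinant is 938.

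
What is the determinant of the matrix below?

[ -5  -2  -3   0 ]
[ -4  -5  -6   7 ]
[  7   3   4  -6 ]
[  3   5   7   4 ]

29

Expand along row 1 (it has 1 zero):
  + (-5) · M_11   where M_11 = det([-5 -6 7; 3 4 -6; 5 7 4]) = -31
  − (-2) · M_12   where M_12 = det([-4 -6 7; 7 4 -6; 3 7 4]) = 303
  + (-3) · M_13   where M_13 = det([-4 -5 7; 7 3 -6; 3 5 4]) = 244
det = (+1)·(-5)·(-31) + (-1)·(-2)·(303) + (+1)·(-3)·(244) = 29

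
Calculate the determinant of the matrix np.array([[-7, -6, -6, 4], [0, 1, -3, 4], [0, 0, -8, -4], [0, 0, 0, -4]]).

-224

The matrix is upper triangular, so the determinant is the product of the diagonal entries:
det = (-7) · (1) · (-8) · (-4) = -224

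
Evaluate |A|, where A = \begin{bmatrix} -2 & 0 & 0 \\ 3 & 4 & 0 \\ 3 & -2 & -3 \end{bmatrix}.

24

A is lower triangular, so det(A) is the product of the diagonal entries:
det = (-2) · (4) · (-3) = 24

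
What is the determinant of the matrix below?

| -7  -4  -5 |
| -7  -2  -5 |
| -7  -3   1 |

-84

Expand along row 1:
  + (-7) · |-2 -5; -3 1| = (-7)·(-2 − 15) = 119
  − (-4) · |-7 -5; -7 1| = −(-4)·(-7 − 35) = -168
  + (-5) · |-7 -2; -7 -3| = (-5)·(21 − 14) = -35
Sum: (119) + (-168) + (-35) = -84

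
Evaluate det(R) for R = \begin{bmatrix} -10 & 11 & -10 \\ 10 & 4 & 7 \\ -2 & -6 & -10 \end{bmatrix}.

Expand along column 1:
  + (-10) · |4 7; -6 -10| = (-10)·(-40 − (-42)) = -20
  − 10 · |11 -10; -6 -10| = −10·(-110 − 60) = 1700
  + (-2) · |11 -10; 4 7| = (-2)·(77 − (-40)) = -234
Sum: (-20) + (1700) + (-234) = 1446

1446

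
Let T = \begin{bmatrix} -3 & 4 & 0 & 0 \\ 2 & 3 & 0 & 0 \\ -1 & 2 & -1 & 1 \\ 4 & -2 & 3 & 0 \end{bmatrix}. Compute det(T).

51

T is block lower-triangular with a 2×2 block and a 2×2 block on the diagonal, so its determinant equals the product of the determinants of the diagonal blocks.
det of the 2×2 block = -17
det of the 2×2 block = -3
det = (-17)·(-3) = 51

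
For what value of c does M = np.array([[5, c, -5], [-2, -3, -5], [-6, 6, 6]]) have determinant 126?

-2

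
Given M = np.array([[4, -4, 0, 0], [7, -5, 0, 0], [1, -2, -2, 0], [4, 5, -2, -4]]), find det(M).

64

M is block lower-triangular with a 2×2 block and a 2×2 block on the diagonal, so its determinant equals the product of the determinants of the diagonal blocks.
det of the 2×2 block = 8
det of the 2×2 block = 8
det = (8)·(8) = 64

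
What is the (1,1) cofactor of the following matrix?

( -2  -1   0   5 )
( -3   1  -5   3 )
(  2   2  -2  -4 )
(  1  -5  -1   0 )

The cofactor is -140.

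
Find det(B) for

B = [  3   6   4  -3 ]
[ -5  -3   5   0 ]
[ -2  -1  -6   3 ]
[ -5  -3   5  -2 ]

350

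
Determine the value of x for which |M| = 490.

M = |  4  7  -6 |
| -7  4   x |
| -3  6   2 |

Expanding along the row containing x, det(M) is linear in x: det(M) = (-45)·x + (310).
Set (-45)·x + (310) = 490  ⇒  (-45)·x = 180  ⇒  x = -4.

x = -4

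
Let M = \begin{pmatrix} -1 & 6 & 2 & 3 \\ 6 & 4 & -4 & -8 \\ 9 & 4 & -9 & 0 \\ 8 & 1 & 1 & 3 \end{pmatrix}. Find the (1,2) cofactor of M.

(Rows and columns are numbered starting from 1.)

702

Delete row 1 and column 2; the remaining 3×3 submatrix is [6 -4 -8; 9 -9 0; 8 1 3].
Its determinant is -702.
The cofactor carries sign (−1)^(1+2) = −1, so C_{1,2} = −(-702) = 702.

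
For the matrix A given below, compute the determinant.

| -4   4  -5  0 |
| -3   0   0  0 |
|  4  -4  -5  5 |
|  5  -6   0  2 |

Expand along row 2 (it has 3 zeros):
  − (-3) · M_21   where M_21 = det([4 -5 0; -4 -5 5; -6 0 2]) = 70
det = (-1)·(-3)·(70) = 210

210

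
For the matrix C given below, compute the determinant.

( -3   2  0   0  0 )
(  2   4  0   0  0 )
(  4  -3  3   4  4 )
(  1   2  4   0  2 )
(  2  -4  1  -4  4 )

1536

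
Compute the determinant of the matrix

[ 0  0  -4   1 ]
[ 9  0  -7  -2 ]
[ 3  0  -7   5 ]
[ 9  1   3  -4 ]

Expand along column 2 (it has 3 zeros):
  + (1) · M_42   where M_42 = det([0 -4 1; 9 -7 -2; 3 -7 5]) = 162
det = (+1)·(1)·(162) = 162

162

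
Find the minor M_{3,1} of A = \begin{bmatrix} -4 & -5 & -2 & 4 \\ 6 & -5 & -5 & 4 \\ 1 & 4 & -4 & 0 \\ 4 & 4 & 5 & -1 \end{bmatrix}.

33

Delete row 3 and column 1; the remaining 3×3 submatrix is [-5 -2 4; -5 -5 4; 4 5 -1].
Its determinant is 33.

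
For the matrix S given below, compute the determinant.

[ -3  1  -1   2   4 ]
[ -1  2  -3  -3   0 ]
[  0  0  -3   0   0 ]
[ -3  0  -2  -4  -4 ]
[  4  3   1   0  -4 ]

Expand along row 3 (it has 4 zeros):
  + (-3) · M_33   where M_33 = det([-3 1 2 4; -1 2 -3 0; -3 0 -4 -4; 4 3 0 -4]) = -340
det = (+1)·(-3)·(-340) = 1020

|S| = 1020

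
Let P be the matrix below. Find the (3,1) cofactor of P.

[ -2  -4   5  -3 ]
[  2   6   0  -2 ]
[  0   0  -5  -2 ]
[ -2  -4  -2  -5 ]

Delete row 3 and column 1; the remaining 3×3 submatrix is [-4 5 -3; 6 0 -2; -4 -2 -5].
Its determinant is 242.
The cofactor carries sign (−1)^(3+1) = +1, so C_{3,1} = +(242) = 242.

The cofactor is 242.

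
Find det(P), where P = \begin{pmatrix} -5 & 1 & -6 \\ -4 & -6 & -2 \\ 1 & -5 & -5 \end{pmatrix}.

-278

Expand along column 1:
  + (-5) · |-6 -2; -5 -5| = (-5)·(30 − 10) = -100
  − (-4) · |1 -6; -5 -5| = −(-4)·(-5 − 30) = -140
  + 1 · |1 -6; -6 -2| = 1·(-2 − 36) = -38
Sum: (-100) + (-140) + (-38) = -278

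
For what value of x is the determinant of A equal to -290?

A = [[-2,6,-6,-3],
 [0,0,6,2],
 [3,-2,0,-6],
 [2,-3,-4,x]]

Expanding along the row containing x, det(A) is linear in x: det(A) = (84)·x + (298).
Set (84)·x + (298) = -290  ⇒  (84)·x = -588  ⇒  x = -7.

-7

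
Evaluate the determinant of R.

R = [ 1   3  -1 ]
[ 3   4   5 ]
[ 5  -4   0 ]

Expand along column 3:
  + (-1) · |3 4; 5 -4| = (-1)·(-12 − 20) = 32
  − 5 · |1 3; 5 -4| = −5·(-4 − 15) = 95
Sum: (32) + (95) = 127

det(R) = 127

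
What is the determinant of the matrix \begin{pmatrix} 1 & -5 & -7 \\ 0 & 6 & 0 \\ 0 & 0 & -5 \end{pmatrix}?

-30

The matrix is upper triangular, so the determinant is the product of the diagonal entries:
det = (1) · (6) · (-5) = -30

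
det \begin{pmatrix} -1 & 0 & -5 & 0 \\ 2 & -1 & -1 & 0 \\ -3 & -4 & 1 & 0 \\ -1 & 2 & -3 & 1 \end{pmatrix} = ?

60

Expand along column 4 (it has 3 zeros):
  + (1) · M_44   where M_44 = det([-1 0 -5; 2 -1 -1; -3 -4 1]) = 60
det = (+1)·(1)·(60) = 60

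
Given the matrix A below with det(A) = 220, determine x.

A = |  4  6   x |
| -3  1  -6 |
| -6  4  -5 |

Expanding along the row containing x, det(A) is linear in x: det(A) = (-6)·x + (202).
Set (-6)·x + (202) = 220  ⇒  (-6)·x = 18  ⇒  x = -3.

-3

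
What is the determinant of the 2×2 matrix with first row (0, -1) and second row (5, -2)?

det = 0·(-2) − (-1)·5 = 0 − (-5) = 5

The determinant is 5.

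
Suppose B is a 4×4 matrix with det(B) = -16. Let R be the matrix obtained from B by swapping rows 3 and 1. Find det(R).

Swapping two rows multiplies the determinant by −1.
det(R) = (-1)·(-16) = 16

|R| = 16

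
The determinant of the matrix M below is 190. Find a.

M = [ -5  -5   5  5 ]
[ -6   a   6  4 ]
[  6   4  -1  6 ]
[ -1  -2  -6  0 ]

-6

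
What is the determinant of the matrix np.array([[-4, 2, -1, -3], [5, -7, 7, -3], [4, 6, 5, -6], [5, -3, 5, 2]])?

Expand along row 1:
  + (-4) · M_11   where M_11 = det([-7 7 -3; 6 5 -6; -3 5 2]) = -373
  − (2) · M_12   where M_12 = det([5 7 -3; 4 5 -6; 5 5 2]) = -51
  + (-1) · M_13   where M_13 = det([5 -7 -3; 4 6 -6; 5 -3 2]) = 362
  − (-3) · M_14   where M_14 = det([5 -7 7; 4 6 5; 5 -3 5]) = -104
det = (+1)·(-4)·(-373) + (-1)·(2)·(-51) + (+1)·(-1)·(362) + (-1)·(-3)·(-104) = 920

The determinant is 920.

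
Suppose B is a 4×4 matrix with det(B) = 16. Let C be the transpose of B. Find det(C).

det(C) = 16

det(Bᵀ) = det(B).
det(C) = (1)·(16) = 16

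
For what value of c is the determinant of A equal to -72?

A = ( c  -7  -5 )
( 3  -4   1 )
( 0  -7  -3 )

c = -6

Expanding along the column containing c, det(A) is linear in c: det(A) = (19)·c + (42).
Set (19)·c + (42) = -72  ⇒  (19)·c = -114  ⇒  c = -6.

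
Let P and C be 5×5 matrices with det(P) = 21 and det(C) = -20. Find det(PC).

-420

det(PC) = det(P)·det(C) = (21)·(-20) = -420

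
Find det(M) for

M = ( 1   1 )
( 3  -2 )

-5

det(M) = 1·(-2) − 1·3 = -2 − 3 = -5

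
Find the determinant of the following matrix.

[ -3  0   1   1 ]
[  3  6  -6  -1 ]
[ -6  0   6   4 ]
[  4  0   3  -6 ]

The determinant is 492.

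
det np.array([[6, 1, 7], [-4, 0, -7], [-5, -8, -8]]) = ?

The determinant is -109.

Expand along row 2:
  − (-4) · |1 7; -8 -8| = −(-4)·(-8 − (-56)) = 192
  − (-7) · |6 1; -5 -8| = −(-7)·(-48 − (-5)) = -301
Sum: (192) + (-301) = -109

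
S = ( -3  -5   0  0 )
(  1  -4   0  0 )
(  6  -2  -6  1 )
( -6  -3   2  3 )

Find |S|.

-340

S is block lower-triangular with a 2×2 block and a 2×2 block on the diagonal, so its determinant equals the product of the determinants of the diagonal blocks.
det of the 2×2 block = 17
det of the 2×2 block = -20
det = (17)·(-20) = -340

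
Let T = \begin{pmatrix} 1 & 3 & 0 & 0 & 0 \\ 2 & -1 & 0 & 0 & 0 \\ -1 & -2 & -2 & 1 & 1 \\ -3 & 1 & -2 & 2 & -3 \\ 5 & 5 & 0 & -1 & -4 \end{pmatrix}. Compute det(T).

T is block lower-triangular with a 2×2 block and a 3×3 block on the diagonal, so its determinant equals the product of the determinants of the diagonal blocks.
det of the 2×2 block = -7
det of the 3×3 block = 16
det = (-7)·(16) = -112

The determinant is -112.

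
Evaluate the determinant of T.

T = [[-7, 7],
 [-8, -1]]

The determinant is 63.

det(T) = (-7)·(-1) − 7·(-8) = 7 − (-56) = 63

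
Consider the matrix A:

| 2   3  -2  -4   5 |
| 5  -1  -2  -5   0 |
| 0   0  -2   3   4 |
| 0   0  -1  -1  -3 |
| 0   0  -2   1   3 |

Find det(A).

-255

A is block upper-triangular with a 2×2 block and a 3×3 block on the diagonal, so its determinant equals the product of the determinants of the diagonal blocks.
det of the 2×2 block = -17
det of the 3×3 block = 15
det = (-17)·(15) = -255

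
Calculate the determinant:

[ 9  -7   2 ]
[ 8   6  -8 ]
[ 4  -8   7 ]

242

Expand along column 1:
  + 9 · |6 -8; -8 7| = 9·(42 − 64) = -198
  − 8 · |-7 2; -8 7| = −8·(-49 − (-16)) = 264
  + 4 · |-7 2; 6 -8| = 4·(56 − 12) = 176
Sum: (-198) + (264) + (176) = 242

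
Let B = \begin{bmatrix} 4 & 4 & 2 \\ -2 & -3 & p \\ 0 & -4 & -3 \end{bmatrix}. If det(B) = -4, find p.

-2

Expanding along the column containing p, det(B) is linear in p: det(B) = (16)·p + (28).
Set (16)·p + (28) = -4  ⇒  (16)·p = -32  ⇒  p = -2.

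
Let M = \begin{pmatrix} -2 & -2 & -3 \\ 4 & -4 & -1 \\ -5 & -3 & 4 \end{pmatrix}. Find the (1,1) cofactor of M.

-19

Delete row 1 and column 1; the remaining 2×2 submatrix is [-4 -1; -3 4].
Its determinant is (-4)·4 − (-1)·(-3) = -19.
The cofactor carries sign (−1)^(1+1) = +1, so C_{1,1} = +(-19) = -19.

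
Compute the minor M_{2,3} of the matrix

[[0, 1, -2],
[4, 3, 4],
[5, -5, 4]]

-5

Delete row 2 and column 3; the remaining 2×2 submatrix is [0 1; 5 -5].
Its determinant is 0·(-5) − 1·5 = -5.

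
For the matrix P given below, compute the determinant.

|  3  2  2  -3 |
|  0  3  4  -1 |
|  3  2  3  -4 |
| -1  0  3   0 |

Expand along row 4 (it has 2 zeros):
  − (-1) · M_41   where M_41 = det([2 2 -3; 3 4 -1; 2 3 -4]) = -9
  − (3) · M_43   where M_43 = det([3 2 -3; 0 3 -1; 3 2 -4]) = -9
det = (-1)·(-1)·(-9) + (-1)·(3)·(-9) = 18

18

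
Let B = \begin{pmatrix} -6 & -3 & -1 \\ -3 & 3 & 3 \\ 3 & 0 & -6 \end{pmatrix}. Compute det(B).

The determinant is 144.

Expand along row 3:
  + 3 · |-3 -1; 3 3| = 3·(-9 − (-3)) = -18
  + (-6) · |-6 -3; -3 3| = (-6)·(-18 − 9) = 162
Sum: (-18) + (162) = 144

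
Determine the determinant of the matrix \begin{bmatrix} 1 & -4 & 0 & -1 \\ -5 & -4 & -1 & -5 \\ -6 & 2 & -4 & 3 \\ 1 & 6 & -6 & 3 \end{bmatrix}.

-962

Expand along row 1 (it has 1 zero):
  + (1) · M_11   where M_11 = det([-4 -1 -5; 2 -4 3; 6 -6 3]) = -96
  − (-4) · M_12   where M_12 = det([-5 -1 -5; -6 -4 3; 1 -6 3]) = -251
  − (-1) · M_14   where M_14 = det([-5 -4 -1; -6 2 -4; 1 6 -6]) = 138
det = (+1)·(1)·(-96) + (-1)·(-4)·(-251) + (-1)·(-1)·(138) = -962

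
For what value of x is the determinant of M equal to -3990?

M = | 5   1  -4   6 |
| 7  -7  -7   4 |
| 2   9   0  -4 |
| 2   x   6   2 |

Expanding along the column containing x, det(M) is linear in x: det(M) = (80)·x + (-3510).
Set (80)·x + (-3510) = -3990  ⇒  (80)·x = -480  ⇒  x = -6.

x = -6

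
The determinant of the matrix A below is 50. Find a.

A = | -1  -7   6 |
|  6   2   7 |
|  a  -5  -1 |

Expanding along the column containing a, det(A) is linear in a: det(A) = (-61)·a + (-255).
Set (-61)·a + (-255) = 50  ⇒  (-61)·a = 305  ⇒  a = -5.

-5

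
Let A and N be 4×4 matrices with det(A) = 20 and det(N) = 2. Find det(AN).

det(AN) = 40

det(AN) = det(A)·det(N) = (20)·(2) = 40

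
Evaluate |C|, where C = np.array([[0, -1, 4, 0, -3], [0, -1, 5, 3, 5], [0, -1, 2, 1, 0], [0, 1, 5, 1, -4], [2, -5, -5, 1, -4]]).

|C| = 118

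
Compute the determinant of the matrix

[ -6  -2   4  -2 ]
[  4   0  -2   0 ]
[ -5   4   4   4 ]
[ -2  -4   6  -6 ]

-56

Expand along row 2 (it has 2 zeros):
  − (4) · M_21   where M_21 = det([-2 4 -2; 4 4 4; -4 6 -6]) = 48
  − (-2) · M_23   where M_23 = det([-6 -2 -2; -5 4 4; -2 -4 -6]) = 68
det = (-1)·(4)·(48) + (-1)·(-2)·(68) = -56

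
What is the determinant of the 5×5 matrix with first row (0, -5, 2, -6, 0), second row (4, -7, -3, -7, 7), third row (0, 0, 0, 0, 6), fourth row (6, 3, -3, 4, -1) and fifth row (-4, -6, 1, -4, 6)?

Expand along row 3 (it has 4 zeros):
  + (6) · M_35   where M_35 = det([0 -5 2 -6; 4 -7 -3 -7; 6 3 -3 4; -4 -6 1 -4]) = 390
det = (+1)·(6)·(390) = 2340

2340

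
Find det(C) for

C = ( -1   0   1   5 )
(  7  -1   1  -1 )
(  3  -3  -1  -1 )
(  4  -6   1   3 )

det(C) = 198

Expand along row 1 (it has 1 zero):
  + (-1) · M_11   where M_11 = det([-1 1 -1; -3 -1 -1; -6 1 3]) = 26
  + (1) · M_13   where M_13 = det([7 -1 -1; 3 -3 -1; 4 -6 3]) = -86
  − (5) · M_14   where M_14 = det([7 -1 1; 3 -3 -1; 4 -6 1]) = -62
det = (+1)·(-1)·(26) + (+1)·(1)·(-86) + (-1)·(5)·(-62) = 198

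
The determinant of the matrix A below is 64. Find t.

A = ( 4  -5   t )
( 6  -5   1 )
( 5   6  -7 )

3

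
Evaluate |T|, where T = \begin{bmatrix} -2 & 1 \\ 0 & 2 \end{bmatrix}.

|T| = -4

det(T) = (-2)·2 − 1·0 = -4 − 0 = -4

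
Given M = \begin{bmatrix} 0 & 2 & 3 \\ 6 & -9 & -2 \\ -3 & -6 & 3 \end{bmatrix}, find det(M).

-213

Expand along column 1:
  − 6 · |2 3; -6 3| = −6·(6 − (-18)) = -144
  + (-3) · |2 3; -9 -2| = (-3)·(-4 − (-27)) = -69
Sum: (-144) + (-69) = -213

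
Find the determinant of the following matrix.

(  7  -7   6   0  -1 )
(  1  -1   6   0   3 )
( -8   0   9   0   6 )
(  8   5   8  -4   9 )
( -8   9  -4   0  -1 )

Expand along column 4 (it has 4 zeros):
  + (-4) · M_44   where M_44 = det([7 -7 6 -1; 1 -1 6 3; -8 0 9 6; -8 9 -4 -1]) = -1294
det = (+1)·(-4)·(-1294) = 5176

5176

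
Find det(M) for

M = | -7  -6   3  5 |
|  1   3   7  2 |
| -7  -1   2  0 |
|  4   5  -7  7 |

Expand along row 3 (it has 1 zero):
  + (-7) · M_31   where M_31 = det([-6 3 5; 3 7 2; 5 -7 7]) = -691
  − (-1) · M_32   where M_32 = det([-7 3 5; 1 7 2; 4 -7 7]) = -613
  + (2) · M_33   where M_33 = det([-7 -6 5; 1 3 2; 4 5 7]) = -118
det = (+1)·(-7)·(-691) + (-1)·(-1)·(-613) + (+1)·(2)·(-118) = 3988

3988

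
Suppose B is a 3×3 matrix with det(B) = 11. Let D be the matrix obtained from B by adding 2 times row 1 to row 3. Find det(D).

11

Adding a multiple of one row to another leaves the determinant unchanged.
det(D) = (1)·(11) = 11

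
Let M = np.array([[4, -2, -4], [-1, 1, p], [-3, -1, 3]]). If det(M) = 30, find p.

Expanding along the column containing p, det(M) is linear in p: det(M) = (10)·p + (-10).
Set (10)·p + (-10) = 30  ⇒  (10)·p = 40  ⇒  p = 4.

4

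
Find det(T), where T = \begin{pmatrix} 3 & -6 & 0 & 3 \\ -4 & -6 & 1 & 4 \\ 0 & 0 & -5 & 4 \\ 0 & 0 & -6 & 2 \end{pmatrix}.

The determinant is -588.

T is block upper-triangular with a 2×2 block and a 2×2 block on the diagonal, so its determinant equals the product of the determinants of the diagonal blocks.
det of the 2×2 block = -42
det of the 2×2 block = 14
det = (-42)·(14) = -588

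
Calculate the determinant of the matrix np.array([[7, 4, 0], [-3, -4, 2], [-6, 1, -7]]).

50

Expand along row 1:
  + 7 · |-4 2; 1 -7| = 7·(28 − 2) = 182
  − 4 · |-3 2; -6 -7| = −4·(21 − (-12)) = -132
Sum: (182) + (-132) = 50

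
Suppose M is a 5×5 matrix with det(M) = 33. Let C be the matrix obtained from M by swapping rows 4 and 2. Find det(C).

-33

Swapping two rows multiplies the determinant by −1.
det(C) = (-1)·(33) = -33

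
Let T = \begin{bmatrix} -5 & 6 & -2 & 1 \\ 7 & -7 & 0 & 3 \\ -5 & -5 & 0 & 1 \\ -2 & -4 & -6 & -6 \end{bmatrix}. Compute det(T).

Expand along column 3 (it has 2 zeros):
  + (-2) · M_13   where M_13 = det([7 -7 3; -5 -5 1; -2 -4 -6]) = 492
  − (-6) · M_43   where M_43 = det([-5 6 1; 7 -7 3; -5 -5 1]) = -242
det = (+1)·(-2)·(492) + (-1)·(-6)·(-242) = -2436

|T| = -2436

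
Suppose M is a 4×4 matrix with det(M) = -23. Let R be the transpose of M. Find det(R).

det(Mᵀ) = det(M).
det(R) = (1)·(-23) = -23

|R| = -23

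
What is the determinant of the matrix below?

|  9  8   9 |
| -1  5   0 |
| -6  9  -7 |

Expand along column 3:
  + 9 · |-1 5; -6 9| = 9·(-9 − (-30)) = 189
  + (-7) · |9 8; -1 5| = (-7)·(45 − (-8)) = -371
Sum: (189) + (-371) = -182

The determinant is -182.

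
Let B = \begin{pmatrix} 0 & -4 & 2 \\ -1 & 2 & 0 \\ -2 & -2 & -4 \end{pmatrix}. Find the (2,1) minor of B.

20

Delete row 2 and column 1; the remaining 2×2 submatrix is [-4 2; -2 -4].
Its determinant is (-4)·(-4) − 2·(-2) = 20.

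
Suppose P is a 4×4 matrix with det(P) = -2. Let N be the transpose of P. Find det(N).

det(N) = -2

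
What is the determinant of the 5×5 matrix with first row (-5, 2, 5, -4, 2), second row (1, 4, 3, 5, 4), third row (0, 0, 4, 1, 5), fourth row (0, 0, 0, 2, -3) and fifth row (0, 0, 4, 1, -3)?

1408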